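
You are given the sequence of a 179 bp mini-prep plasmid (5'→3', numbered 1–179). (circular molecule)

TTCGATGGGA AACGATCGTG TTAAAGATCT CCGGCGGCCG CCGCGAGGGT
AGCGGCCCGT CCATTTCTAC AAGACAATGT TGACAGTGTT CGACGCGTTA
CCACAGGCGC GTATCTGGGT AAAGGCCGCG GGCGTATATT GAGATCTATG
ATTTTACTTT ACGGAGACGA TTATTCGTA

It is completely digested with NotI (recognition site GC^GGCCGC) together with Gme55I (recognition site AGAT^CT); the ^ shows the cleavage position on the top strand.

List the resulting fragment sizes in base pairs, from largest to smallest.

110, 62, 7 bp

The NotI site (GCGGCCGC) starts at position 34.
NotI cuts after base 2 of each site, so after position 35.
Gme55I sites (AGATCT) start at positions 25, 142.
Gme55I cuts after base 4 of each site, so after positions 28, 145.
Combined cut positions: 28, 35, 145.
Circular molecule, 3 cuts → 3 fragments:
  29–35 → 7 bp
  36–145 → 110 bp
  146–179 then 1–28 → 34 + 28 = 62 bp
Sorted largest to smallest: 110, 62, 7 bp.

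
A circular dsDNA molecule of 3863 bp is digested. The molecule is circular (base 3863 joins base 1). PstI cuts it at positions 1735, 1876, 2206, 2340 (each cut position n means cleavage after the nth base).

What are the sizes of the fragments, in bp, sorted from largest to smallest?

3258, 330, 141, 134 bp

Circular molecule, 4 cuts → 4 fragments:
  1876 − 1735 = 141 bp
  2206 − 1876 = 330 bp
  2340 − 2206 = 134 bp
  wrap: 3863 − 2340 + 1735 = 3258 bp
Sorted largest to smallest: 3258, 330, 141, 134 bp.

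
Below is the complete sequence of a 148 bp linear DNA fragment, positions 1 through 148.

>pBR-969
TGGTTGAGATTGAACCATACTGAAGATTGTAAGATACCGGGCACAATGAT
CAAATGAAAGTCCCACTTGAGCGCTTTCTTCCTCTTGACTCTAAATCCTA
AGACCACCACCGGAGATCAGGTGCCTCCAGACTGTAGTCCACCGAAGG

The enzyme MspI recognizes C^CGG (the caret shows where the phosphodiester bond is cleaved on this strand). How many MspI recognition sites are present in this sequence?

2

CCGG occurs starting at positions 37, 110.
MspI cuts at 2 sites.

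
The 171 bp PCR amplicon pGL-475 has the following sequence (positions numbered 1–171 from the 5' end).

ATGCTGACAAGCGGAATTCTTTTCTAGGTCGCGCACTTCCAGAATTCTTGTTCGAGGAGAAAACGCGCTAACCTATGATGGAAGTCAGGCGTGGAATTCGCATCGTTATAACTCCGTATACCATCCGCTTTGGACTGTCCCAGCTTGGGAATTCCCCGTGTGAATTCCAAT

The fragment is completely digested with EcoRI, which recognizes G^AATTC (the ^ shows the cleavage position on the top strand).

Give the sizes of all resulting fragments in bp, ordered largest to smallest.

55, 52, 28, 14, 13, 9 bp

EcoRI sites (GAATTC) start at positions 14, 42, 94, 149, 162.
EcoRI cuts after the first base of each site, so after positions 14, 42, 94, 149, 162.
Linear molecule, 5 cuts → 6 fragments:
  1–14 → 14 bp
  15–42 → 28 bp
  43–94 → 52 bp
  95–149 → 55 bp
  150–162 → 13 bp
  163–171 → 9 bp
Sorted largest to smallest: 55, 52, 28, 14, 13, 9 bp.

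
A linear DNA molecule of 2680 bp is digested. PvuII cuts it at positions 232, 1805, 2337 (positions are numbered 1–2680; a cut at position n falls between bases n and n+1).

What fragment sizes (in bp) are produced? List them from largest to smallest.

1573, 532, 343, 232 bp

Linear molecule, 3 cuts → 4 fragments:
  232 − 0 = 232 bp
  1805 − 232 = 1573 bp
  2337 − 1805 = 532 bp
  2680 − 2337 = 343 bp
Sorted largest to smallest: 1573, 532, 343, 232 bp.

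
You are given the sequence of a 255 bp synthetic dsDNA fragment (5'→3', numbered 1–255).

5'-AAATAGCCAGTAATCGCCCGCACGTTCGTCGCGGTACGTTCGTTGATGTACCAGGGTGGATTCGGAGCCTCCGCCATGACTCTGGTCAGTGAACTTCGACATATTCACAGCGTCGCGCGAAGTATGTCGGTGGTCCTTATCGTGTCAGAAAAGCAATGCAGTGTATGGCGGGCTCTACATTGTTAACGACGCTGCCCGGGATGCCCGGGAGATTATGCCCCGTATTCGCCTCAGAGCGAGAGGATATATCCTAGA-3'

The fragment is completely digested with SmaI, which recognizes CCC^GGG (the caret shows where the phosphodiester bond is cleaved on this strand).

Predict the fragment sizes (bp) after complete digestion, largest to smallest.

SmaI sites (CCCGGG) start at positions 195, 204.
SmaI cuts after base 3 of each site, so after positions 197, 206.
Linear molecule, 2 cuts → 3 fragments:
  1–197 → 197 bp
  198–206 → 9 bp
  207–255 → 49 bp
Sorted largest to smallest: 197, 49, 9 bp.

197, 49, 9 bp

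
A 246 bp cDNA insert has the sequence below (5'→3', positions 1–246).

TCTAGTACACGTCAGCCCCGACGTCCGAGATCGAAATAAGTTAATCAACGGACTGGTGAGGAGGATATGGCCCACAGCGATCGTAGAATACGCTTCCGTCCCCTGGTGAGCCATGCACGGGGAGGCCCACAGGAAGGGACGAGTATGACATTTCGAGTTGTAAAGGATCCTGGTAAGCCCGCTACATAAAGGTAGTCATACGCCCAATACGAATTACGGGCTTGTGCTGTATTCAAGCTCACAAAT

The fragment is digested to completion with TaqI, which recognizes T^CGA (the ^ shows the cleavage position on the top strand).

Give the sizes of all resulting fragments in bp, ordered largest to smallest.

122, 93, 31 bp

TaqI sites (TCGA) start at positions 31, 153.
TaqI cuts after the first base of each site, so after positions 31, 153.
Linear molecule, 2 cuts → 3 fragments:
  1–31 → 31 bp
  32–153 → 122 bp
  154–246 → 93 bp
Sorted largest to smallest: 122, 93, 31 bp.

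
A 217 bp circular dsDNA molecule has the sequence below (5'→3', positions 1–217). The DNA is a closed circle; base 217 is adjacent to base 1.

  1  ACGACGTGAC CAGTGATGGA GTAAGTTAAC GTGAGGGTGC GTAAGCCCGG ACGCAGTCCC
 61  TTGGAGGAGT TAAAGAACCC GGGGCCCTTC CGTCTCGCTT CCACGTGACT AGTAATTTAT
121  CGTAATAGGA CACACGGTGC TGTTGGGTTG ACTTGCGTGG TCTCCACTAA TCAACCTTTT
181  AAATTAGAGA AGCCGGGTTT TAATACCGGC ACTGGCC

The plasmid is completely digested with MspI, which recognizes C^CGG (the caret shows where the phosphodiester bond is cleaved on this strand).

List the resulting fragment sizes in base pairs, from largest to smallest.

114, 58, 32, 13 bp

MspI sites (CCGG) start at positions 47, 79, 193, 206.
MspI cuts after the first base of each site, so after positions 47, 79, 193, 206.
Circular molecule, 4 cuts → 4 fragments:
  48–79 → 32 bp
  80–193 → 114 bp
  194–206 → 13 bp
  207–217 then 1–47 → 11 + 47 = 58 bp
Sorted largest to smallest: 114, 58, 32, 13 bp.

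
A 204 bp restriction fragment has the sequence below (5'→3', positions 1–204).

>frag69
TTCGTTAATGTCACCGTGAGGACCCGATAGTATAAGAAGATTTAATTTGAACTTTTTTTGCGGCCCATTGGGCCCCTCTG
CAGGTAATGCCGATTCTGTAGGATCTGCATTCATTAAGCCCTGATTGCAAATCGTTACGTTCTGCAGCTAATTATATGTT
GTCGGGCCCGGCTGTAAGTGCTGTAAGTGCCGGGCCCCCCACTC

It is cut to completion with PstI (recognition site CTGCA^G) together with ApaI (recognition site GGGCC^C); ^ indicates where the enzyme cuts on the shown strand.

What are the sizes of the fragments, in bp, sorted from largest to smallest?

74, 64, 28, 22, 8, 8 bp

PstI sites (CTGCAG) start at positions 78, 142.
PstI cuts after base 5 of each site (before the last base), so after positions 82, 146.
ApaI sites (GGGCCC) start at positions 70, 164, 192.
ApaI cuts after base 5 of each site (before the last base), so after positions 74, 168, 196.
Combined cut positions: 74, 82, 146, 168, 196.
Linear molecule, 5 cuts → 6 fragments:
  1–74 → 74 bp
  75–82 → 8 bp
  83–146 → 64 bp
  147–168 → 22 bp
  169–196 → 28 bp
  197–204 → 8 bp
Sorted largest to smallest: 74, 64, 28, 22, 8, 8 bp.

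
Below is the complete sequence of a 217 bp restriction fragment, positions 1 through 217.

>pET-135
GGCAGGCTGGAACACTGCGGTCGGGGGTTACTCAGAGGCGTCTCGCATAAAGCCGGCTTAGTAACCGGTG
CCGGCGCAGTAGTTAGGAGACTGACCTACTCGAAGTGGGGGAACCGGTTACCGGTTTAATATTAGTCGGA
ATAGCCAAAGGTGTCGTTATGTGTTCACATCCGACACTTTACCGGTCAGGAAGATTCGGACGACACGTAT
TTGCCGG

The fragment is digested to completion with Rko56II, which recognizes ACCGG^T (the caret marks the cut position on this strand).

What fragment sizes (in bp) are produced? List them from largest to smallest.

68, 61, 49, 32, 7 bp

Rko56II sites (ACCGGT) start at positions 64, 113, 120, 181.
Rko56II cuts after base 5 of each site (before the last base), so after positions 68, 117, 124, 185.
Linear molecule, 4 cuts → 5 fragments:
  1–68 → 68 bp
  69–117 → 49 bp
  118–124 → 7 bp
  125–185 → 61 bp
  186–217 → 32 bp
Sorted largest to smallest: 68, 61, 49, 32, 7 bp.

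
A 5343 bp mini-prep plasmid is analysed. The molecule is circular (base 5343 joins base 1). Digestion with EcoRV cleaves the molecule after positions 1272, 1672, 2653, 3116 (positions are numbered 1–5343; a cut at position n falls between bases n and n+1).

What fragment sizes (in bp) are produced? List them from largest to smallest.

Circular molecule, 4 cuts → 4 fragments:
  1672 − 1272 = 400 bp
  2653 − 1672 = 981 bp
  3116 − 2653 = 463 bp
  wrap: 5343 − 3116 + 1272 = 3499 bp
Sorted largest to smallest: 3499, 981, 463, 400 bp.

3499, 981, 463, 400 bp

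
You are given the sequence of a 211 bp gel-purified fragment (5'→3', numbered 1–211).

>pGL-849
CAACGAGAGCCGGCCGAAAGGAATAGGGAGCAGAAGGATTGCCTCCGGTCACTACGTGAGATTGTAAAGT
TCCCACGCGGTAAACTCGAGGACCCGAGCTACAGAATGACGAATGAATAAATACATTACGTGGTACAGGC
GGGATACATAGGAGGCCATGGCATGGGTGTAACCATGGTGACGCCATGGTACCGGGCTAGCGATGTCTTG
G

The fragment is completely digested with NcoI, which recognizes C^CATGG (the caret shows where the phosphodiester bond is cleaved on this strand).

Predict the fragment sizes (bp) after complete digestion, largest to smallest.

156, 27, 17, 11 bp

NcoI sites (CCATGG) start at positions 156, 173, 184.
NcoI cuts after the first base of each site, so after positions 156, 173, 184.
Linear molecule, 3 cuts → 4 fragments:
  1–156 → 156 bp
  157–173 → 17 bp
  174–184 → 11 bp
  185–211 → 27 bp
Sorted largest to smallest: 156, 27, 17, 11 bp.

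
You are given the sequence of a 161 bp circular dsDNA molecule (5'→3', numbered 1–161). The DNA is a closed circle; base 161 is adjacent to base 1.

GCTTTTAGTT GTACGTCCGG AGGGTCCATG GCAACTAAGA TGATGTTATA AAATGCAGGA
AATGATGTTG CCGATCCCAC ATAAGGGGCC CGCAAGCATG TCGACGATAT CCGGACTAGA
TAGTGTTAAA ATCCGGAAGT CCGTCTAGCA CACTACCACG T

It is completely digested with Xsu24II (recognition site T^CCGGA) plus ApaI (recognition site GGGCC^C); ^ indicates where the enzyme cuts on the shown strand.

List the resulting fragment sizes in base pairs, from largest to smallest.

74, 45, 22, 20 bp

Xsu24II sites (TCCGGA) start at positions 16, 110, 132.
Xsu24II cuts after the first base of each site, so after positions 16, 110, 132.
The ApaI site (GGGCCC) starts at position 86.
ApaI cuts after base 5 of each site (before the last base), so after position 90.
Combined cut positions: 16, 90, 110, 132.
Circular molecule, 4 cuts → 4 fragments:
  17–90 → 74 bp
  91–110 → 20 bp
  111–132 → 22 bp
  133–161 then 1–16 → 29 + 16 = 45 bp
Sorted largest to smallest: 74, 45, 22, 20 bp.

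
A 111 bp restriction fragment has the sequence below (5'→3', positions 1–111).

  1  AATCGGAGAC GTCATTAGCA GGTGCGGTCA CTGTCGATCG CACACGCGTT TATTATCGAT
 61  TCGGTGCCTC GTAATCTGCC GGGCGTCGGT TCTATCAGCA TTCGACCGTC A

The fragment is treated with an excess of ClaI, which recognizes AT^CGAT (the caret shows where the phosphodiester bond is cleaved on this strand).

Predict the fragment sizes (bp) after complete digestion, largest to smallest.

The ClaI site (ATCGAT) starts at position 55.
ClaI cuts after base 2 of each site, so after position 56.
Linear molecule, 1 cut → 2 fragments:
  1–56 → 56 bp
  57–111 → 55 bp
Sorted largest to smallest: 56, 55 bp.

56, 55 bp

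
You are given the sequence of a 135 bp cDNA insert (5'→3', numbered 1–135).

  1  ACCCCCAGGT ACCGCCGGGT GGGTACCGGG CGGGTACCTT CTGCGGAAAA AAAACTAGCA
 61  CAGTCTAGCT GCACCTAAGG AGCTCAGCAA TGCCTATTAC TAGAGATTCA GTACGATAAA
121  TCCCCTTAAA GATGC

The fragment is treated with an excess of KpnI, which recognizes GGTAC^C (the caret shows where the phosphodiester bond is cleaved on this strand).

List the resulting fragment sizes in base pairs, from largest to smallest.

98, 14, 12, 11 bp

KpnI sites (GGTACC) start at positions 8, 22, 33.
KpnI cuts after base 5 of each site (before the last base), so after positions 12, 26, 37.
Linear molecule, 3 cuts → 4 fragments:
  1–12 → 12 bp
  13–26 → 14 bp
  27–37 → 11 bp
  38–135 → 98 bp
Sorted largest to smallest: 98, 14, 12, 11 bp.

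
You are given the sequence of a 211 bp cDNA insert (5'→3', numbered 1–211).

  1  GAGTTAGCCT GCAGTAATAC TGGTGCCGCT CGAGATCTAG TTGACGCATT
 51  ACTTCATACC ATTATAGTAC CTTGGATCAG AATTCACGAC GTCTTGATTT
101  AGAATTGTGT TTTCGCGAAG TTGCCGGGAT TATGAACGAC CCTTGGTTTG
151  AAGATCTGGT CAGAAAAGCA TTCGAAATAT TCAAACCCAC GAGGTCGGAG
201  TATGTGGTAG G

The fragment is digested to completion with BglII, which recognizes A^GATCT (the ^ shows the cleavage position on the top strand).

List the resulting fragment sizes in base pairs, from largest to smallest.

BglII sites (AGATCT) start at positions 33, 152.
BglII cuts after the first base of each site, so after positions 33, 152.
Linear molecule, 2 cuts → 3 fragments:
  1–33 → 33 bp
  34–152 → 119 bp
  153–211 → 59 bp
Sorted largest to smallest: 119, 59, 33 bp.

119, 59, 33 bp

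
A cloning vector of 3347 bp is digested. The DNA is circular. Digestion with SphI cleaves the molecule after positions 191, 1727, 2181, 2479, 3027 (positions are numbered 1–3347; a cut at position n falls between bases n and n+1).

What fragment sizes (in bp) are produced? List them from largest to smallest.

1536, 548, 511, 454, 298 bp

Circular molecule, 5 cuts → 5 fragments:
  1727 − 191 = 1536 bp
  2181 − 1727 = 454 bp
  2479 − 2181 = 298 bp
  3027 − 2479 = 548 bp
  wrap: 3347 − 3027 + 191 = 511 bp
Sorted largest to smallest: 1536, 548, 511, 454, 298 bp.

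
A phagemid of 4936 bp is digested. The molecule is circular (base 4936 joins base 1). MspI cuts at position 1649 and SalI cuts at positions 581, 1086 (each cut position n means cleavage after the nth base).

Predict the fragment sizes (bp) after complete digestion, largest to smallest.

Combined cut positions (sorted): 581, 1086, 1649.
Circular molecule, 3 cuts → 3 fragments:
  1086 − 581 = 505 bp
  1649 − 1086 = 563 bp
  wrap: 4936 − 1649 + 581 = 3868 bp
Sorted largest to smallest: 3868, 563, 505 bp.

3868, 563, 505 bp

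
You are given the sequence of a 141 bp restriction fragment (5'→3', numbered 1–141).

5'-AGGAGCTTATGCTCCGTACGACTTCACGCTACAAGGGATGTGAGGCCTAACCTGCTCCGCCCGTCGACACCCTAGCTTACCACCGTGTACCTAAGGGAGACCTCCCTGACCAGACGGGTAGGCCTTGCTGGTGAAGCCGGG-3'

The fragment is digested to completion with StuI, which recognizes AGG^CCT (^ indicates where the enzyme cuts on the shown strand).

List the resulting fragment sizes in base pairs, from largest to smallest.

StuI sites (AGGCCT) start at positions 43, 120.
StuI cuts after base 3 of each site, so after positions 45, 122.
Linear molecule, 2 cuts → 3 fragments:
  1–45 → 45 bp
  46–122 → 77 bp
  123–141 → 19 bp
Sorted largest to smallest: 77, 45, 19 bp.

77, 45, 19 bp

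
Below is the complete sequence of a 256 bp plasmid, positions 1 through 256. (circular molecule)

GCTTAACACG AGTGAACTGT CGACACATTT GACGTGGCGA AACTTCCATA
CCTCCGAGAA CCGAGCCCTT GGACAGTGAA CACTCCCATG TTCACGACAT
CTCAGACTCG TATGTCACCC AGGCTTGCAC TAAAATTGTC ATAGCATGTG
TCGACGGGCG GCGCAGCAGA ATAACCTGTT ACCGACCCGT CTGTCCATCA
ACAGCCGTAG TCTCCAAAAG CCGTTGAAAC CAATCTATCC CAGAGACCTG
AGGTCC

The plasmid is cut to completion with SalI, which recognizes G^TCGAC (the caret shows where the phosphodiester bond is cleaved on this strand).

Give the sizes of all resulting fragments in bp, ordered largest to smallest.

131, 125 bp

SalI sites (GTCGAC) start at positions 19, 150.
SalI cuts after the first base of each site, so after positions 19, 150.
Circular molecule, 2 cuts → 2 fragments:
  20–150 → 131 bp
  151–256 then 1–19 → 106 + 19 = 125 bp
Sorted largest to smallest: 131, 125 bp.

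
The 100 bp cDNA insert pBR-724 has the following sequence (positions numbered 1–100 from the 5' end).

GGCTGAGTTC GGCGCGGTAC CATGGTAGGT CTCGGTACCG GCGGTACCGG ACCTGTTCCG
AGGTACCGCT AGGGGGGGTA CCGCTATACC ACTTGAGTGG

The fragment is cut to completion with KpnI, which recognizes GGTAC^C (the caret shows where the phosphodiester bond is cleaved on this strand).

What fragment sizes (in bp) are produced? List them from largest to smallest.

20, 19, 19, 18, 15, 9 bp

KpnI sites (GGTACC) start at positions 16, 34, 43, 62, 77.
KpnI cuts after base 5 of each site (before the last base), so after positions 20, 38, 47, 66, 81.
Linear molecule, 5 cuts → 6 fragments:
  1–20 → 20 bp
  21–38 → 18 bp
  39–47 → 9 bp
  48–66 → 19 bp
  67–81 → 15 bp
  82–100 → 19 bp
Sorted largest to smallest: 20, 19, 19, 18, 15, 9 bp.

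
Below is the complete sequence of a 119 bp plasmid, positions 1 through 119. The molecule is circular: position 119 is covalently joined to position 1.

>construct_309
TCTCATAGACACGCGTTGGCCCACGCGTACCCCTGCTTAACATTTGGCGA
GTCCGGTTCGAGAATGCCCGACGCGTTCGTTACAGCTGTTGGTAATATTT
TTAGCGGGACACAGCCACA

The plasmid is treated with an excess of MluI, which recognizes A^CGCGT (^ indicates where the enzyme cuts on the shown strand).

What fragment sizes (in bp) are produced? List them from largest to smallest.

59, 48, 12 bp

MluI sites (ACGCGT) start at positions 11, 23, 71.
MluI cuts after the first base of each site, so after positions 11, 23, 71.
Circular molecule, 3 cuts → 3 fragments:
  12–23 → 12 bp
  24–71 → 48 bp
  72–119 then 1–11 → 48 + 11 = 59 bp
Sorted largest to smallest: 59, 48, 12 bp.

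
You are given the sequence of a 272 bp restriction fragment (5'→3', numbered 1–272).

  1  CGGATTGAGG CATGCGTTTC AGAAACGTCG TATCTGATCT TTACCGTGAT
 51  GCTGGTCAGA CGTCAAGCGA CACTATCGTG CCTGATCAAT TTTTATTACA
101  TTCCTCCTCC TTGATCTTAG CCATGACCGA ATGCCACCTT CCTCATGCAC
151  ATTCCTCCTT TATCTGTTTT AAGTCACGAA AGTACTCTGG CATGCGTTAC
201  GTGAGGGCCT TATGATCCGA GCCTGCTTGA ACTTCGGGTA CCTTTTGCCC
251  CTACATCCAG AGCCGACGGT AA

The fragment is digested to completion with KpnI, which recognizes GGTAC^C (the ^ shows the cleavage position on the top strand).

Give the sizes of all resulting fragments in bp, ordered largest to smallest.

The KpnI site (GGTACC) starts at position 237.
KpnI cuts after base 5 of each site (before the last base), so after position 241.
Linear molecule, 1 cut → 2 fragments:
  1–241 → 241 bp
  242–272 → 31 bp
Sorted largest to smallest: 241, 31 bp.

241, 31 bp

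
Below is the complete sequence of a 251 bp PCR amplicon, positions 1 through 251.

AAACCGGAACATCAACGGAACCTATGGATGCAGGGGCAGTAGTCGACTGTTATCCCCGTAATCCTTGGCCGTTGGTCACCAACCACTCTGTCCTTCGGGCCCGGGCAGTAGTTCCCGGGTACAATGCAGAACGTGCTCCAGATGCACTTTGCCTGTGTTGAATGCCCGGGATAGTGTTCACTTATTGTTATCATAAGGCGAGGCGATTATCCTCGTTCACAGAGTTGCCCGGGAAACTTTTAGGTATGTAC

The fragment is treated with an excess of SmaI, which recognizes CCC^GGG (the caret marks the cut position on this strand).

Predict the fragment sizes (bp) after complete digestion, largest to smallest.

102, 63, 51, 21, 14 bp

SmaI sites (CCCGGG) start at positions 100, 114, 165, 228.
SmaI cuts after base 3 of each site, so after positions 102, 116, 167, 230.
Linear molecule, 4 cuts → 5 fragments:
  1–102 → 102 bp
  103–116 → 14 bp
  117–167 → 51 bp
  168–230 → 63 bp
  231–251 → 21 bp
Sorted largest to smallest: 102, 63, 51, 21, 14 bp.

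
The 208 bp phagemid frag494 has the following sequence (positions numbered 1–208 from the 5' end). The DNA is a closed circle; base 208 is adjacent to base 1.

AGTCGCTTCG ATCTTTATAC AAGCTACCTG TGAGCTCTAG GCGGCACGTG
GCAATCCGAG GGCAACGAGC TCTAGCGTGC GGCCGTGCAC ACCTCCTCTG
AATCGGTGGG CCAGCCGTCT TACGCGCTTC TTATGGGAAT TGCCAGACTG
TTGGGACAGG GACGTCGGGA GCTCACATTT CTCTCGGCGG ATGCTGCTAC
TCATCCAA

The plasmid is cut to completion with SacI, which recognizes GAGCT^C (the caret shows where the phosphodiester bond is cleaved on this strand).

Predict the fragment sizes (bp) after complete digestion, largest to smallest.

102, 71, 35 bp

SacI sites (GAGCTC) start at positions 32, 67, 169.
SacI cuts after base 5 of each site (before the last base), so after positions 36, 71, 173.
Circular molecule, 3 cuts → 3 fragments:
  37–71 → 35 bp
  72–173 → 102 bp
  174–208 then 1–36 → 35 + 36 = 71 bp
Sorted largest to smallest: 102, 71, 35 bp.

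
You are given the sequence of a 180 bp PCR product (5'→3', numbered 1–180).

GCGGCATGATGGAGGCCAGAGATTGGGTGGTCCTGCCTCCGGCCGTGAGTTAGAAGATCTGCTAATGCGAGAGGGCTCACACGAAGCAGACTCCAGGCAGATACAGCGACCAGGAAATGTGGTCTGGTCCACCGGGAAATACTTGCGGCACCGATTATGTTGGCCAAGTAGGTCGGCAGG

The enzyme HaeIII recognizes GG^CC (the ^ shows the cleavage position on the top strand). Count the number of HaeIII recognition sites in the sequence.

GGCC occurs starting at positions 14, 41, 162.
HaeIII cuts at 3 sites.

3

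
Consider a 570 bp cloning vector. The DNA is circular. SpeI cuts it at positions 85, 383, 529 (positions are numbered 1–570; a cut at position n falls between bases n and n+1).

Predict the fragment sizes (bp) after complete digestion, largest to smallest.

298, 146, 126 bp

Circular molecule, 3 cuts → 3 fragments:
  383 − 85 = 298 bp
  529 − 383 = 146 bp
  wrap: 570 − 529 + 85 = 126 bp
Sorted largest to smallest: 298, 146, 126 bp.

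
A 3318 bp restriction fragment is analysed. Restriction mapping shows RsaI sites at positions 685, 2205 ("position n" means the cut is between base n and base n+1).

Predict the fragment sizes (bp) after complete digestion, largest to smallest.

Linear molecule, 2 cuts → 3 fragments:
  685 − 0 = 685 bp
  2205 − 685 = 1520 bp
  3318 − 2205 = 1113 bp
Sorted largest to smallest: 1520, 1113, 685 bp.

1520, 1113, 685 bp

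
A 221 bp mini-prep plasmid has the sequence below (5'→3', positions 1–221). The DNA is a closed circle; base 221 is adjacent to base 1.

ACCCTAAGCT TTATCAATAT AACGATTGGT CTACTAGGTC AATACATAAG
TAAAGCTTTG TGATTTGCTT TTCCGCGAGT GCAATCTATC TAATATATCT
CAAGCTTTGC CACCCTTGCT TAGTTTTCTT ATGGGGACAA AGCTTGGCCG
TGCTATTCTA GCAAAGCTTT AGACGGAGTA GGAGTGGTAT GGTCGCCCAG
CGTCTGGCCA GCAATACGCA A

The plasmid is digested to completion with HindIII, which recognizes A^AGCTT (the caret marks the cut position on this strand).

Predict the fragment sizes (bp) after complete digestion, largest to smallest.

HindIII sites (AAGCTT) start at positions 6, 53, 102, 140, 164.
HindIII cuts after the first base of each site, so after positions 6, 53, 102, 140, 164.
Circular molecule, 5 cuts → 5 fragments:
  7–53 → 47 bp
  54–102 → 49 bp
  103–140 → 38 bp
  141–164 → 24 bp
  165–221 then 1–6 → 57 + 6 = 63 bp
Sorted largest to smallest: 63, 49, 47, 38, 24 bp.

63, 49, 47, 38, 24 bp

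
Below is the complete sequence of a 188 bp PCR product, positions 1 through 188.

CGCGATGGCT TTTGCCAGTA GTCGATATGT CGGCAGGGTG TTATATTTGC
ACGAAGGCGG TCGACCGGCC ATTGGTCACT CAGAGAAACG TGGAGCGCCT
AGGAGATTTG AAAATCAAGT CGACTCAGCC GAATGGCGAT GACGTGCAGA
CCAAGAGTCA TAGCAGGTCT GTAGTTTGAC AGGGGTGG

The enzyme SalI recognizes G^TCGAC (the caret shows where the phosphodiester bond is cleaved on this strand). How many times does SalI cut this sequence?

2

GTCGAC occurs starting at positions 60, 119.
SalI cuts at 2 sites.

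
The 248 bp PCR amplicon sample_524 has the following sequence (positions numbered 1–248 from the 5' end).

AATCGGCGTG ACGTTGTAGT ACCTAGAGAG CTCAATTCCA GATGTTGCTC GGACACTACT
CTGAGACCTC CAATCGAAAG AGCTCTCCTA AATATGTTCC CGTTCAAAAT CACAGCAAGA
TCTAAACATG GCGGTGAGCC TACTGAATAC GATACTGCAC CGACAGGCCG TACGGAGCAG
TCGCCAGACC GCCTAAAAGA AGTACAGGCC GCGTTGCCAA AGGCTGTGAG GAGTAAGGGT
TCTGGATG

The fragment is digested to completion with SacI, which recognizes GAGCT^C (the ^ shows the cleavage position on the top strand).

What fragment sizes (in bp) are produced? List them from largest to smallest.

164, 52, 32 bp

SacI sites (GAGCTC) start at positions 28, 80.
SacI cuts after base 5 of each site (before the last base), so after positions 32, 84.
Linear molecule, 2 cuts → 3 fragments:
  1–32 → 32 bp
  33–84 → 52 bp
  85–248 → 164 bp
Sorted largest to smallest: 164, 52, 32 bp.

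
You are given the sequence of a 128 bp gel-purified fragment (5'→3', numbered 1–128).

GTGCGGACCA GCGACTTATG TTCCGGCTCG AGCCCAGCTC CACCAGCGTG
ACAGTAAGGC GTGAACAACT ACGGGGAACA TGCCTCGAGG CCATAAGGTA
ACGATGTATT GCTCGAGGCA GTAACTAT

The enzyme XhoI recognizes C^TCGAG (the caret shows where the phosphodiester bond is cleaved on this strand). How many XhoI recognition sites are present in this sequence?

CTCGAG occurs starting at positions 27, 84, 112.
XhoI cuts at 3 sites.

3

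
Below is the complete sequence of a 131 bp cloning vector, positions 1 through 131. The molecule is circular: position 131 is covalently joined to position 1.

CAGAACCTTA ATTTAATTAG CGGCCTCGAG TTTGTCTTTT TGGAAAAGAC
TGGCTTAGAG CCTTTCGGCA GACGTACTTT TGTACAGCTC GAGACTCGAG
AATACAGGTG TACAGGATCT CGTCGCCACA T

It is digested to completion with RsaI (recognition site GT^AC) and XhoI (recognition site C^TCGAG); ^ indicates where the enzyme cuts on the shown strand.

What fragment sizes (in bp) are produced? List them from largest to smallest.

50, 45, 16, 8, 7, 5 bp

RsaI sites (GTAC) start at positions 74, 82, 110.
RsaI cuts after base 2 of each site, so after positions 75, 83, 111.
XhoI sites (CTCGAG) start at positions 25, 88, 95.
XhoI cuts after the first base of each site, so after positions 25, 88, 95.
Combined cut positions: 25, 75, 83, 88, 95, 111.
Circular molecule, 6 cuts → 6 fragments:
  26–75 → 50 bp
  76–83 → 8 bp
  84–88 → 5 bp
  89–95 → 7 bp
  96–111 → 16 bp
  112–131 then 1–25 → 20 + 25 = 45 bp
Sorted largest to smallest: 50, 45, 16, 8, 7, 5 bp.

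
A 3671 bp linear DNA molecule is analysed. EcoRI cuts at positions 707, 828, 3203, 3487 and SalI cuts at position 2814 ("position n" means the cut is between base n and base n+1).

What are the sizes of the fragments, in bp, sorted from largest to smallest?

Combined cut positions (sorted): 707, 828, 2814, 3203, 3487.
Linear molecule, 5 cuts → 6 fragments:
  707 − 0 = 707 bp
  828 − 707 = 121 bp
  2814 − 828 = 1986 bp
  3203 − 2814 = 389 bp
  3487 − 3203 = 284 bp
  3671 − 3487 = 184 bp
Sorted largest to smallest: 1986, 707, 389, 284, 184, 121 bp.

1986, 707, 389, 284, 184, 121 bp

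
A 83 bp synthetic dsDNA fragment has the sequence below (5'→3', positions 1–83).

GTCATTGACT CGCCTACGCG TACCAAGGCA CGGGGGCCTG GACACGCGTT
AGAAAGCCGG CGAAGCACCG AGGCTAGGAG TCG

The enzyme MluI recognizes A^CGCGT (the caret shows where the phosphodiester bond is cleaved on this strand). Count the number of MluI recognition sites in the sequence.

2

ACGCGT occurs starting at positions 16, 44.
MluI cuts at 2 sites.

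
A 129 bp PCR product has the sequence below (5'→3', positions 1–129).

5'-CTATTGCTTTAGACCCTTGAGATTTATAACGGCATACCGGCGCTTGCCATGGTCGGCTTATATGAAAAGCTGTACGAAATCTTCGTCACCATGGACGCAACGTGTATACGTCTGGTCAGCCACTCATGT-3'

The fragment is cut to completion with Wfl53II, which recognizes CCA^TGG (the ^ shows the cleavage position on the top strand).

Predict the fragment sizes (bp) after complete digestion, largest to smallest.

49, 42, 38 bp

Wfl53II sites (CCATGG) start at positions 47, 89.
Wfl53II cuts after base 3 of each site, so after positions 49, 91.
Linear molecule, 2 cuts → 3 fragments:
  1–49 → 49 bp
  50–91 → 42 bp
  92–129 → 38 bp
Sorted largest to smallest: 49, 42, 38 bp.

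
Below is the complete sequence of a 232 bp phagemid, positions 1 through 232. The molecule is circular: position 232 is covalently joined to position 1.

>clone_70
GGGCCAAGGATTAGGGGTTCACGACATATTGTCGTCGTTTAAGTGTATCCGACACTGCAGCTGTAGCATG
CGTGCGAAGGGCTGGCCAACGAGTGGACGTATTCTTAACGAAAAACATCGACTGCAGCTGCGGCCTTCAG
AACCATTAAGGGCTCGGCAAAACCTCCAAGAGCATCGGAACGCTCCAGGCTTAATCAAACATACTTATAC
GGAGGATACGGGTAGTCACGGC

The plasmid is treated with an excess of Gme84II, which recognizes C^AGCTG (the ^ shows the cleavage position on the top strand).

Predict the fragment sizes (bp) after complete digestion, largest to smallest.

165, 67 bp

Gme84II sites (CAGCTG) start at positions 58, 125.
Gme84II cuts after the first base of each site, so after positions 58, 125.
Circular molecule, 2 cuts → 2 fragments:
  59–125 → 67 bp
  126–232 then 1–58 → 107 + 58 = 165 bp
Sorted largest to smallest: 165, 67 bp.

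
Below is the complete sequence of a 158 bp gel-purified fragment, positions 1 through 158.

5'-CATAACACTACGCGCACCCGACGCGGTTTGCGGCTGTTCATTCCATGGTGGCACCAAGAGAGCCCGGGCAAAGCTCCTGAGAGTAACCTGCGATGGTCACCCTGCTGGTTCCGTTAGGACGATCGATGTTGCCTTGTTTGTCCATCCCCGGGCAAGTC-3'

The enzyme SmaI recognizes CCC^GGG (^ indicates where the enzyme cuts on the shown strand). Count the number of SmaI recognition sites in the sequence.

CCCGGG occurs starting at positions 63, 147.
SmaI cuts at 2 sites.

2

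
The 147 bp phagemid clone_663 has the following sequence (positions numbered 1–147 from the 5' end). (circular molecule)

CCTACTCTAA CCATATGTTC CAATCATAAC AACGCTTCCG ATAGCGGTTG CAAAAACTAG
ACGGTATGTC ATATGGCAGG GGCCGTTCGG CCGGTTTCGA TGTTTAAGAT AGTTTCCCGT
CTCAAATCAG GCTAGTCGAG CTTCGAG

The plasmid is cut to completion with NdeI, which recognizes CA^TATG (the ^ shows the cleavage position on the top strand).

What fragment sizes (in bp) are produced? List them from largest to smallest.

89, 58 bp

NdeI sites (CATATG) start at positions 12, 70.
NdeI cuts after base 2 of each site, so after positions 13, 71.
Circular molecule, 2 cuts → 2 fragments:
  14–71 → 58 bp
  72–147 then 1–13 → 76 + 13 = 89 bp
Sorted largest to smallest: 89, 58 bp.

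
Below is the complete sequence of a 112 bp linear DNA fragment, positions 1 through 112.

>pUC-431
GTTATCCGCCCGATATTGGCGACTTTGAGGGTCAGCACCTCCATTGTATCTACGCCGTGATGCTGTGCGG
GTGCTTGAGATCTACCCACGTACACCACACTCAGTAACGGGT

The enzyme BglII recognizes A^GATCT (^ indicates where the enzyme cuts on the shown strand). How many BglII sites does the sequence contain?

1

AGATCT occurs starting at position 78.
BglII cuts at 1 site.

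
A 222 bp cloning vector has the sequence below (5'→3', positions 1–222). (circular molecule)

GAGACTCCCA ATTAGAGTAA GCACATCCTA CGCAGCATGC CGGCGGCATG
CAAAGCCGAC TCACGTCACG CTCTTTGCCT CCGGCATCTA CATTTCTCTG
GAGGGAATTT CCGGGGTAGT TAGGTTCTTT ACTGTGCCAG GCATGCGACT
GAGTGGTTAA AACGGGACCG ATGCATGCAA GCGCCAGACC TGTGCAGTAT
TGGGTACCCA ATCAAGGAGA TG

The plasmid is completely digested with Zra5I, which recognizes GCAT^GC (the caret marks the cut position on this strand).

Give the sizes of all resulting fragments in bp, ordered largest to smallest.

95, 84, 32, 11 bp

Zra5I sites (GCATGC) start at positions 35, 46, 141, 173.
Zra5I cuts after base 4 of each site, so after positions 38, 49, 144, 176.
Circular molecule, 4 cuts → 4 fragments:
  39–49 → 11 bp
  50–144 → 95 bp
  145–176 → 32 bp
  177–222 then 1–38 → 46 + 38 = 84 bp
Sorted largest to smallest: 95, 84, 32, 11 bp.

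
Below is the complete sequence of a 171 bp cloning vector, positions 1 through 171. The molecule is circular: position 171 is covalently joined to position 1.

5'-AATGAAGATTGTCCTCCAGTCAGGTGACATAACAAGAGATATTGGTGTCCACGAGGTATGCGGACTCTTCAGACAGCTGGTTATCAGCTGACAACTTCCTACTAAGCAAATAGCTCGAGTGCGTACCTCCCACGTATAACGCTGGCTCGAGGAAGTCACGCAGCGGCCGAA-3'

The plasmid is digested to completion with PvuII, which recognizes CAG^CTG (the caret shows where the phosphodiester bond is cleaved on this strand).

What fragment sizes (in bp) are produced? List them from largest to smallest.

160, 11 bp

PvuII sites (CAGCTG) start at positions 74, 85.
PvuII cuts after base 3 of each site, so after positions 76, 87.
Circular molecule, 2 cuts → 2 fragments:
  77–87 → 11 bp
  88–171 then 1–76 → 84 + 76 = 160 bp
Sorted largest to smallest: 160, 11 bp.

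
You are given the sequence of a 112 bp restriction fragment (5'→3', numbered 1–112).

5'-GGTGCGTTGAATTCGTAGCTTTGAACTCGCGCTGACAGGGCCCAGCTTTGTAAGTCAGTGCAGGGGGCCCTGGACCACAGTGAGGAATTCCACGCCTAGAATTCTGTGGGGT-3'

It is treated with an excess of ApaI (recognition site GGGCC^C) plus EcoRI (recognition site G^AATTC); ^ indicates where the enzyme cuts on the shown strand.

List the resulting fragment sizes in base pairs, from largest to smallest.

ApaI sites (GGGCCC) start at positions 38, 65.
ApaI cuts after base 5 of each site (before the last base), so after positions 42, 69.
EcoRI sites (GAATTC) start at positions 9, 85, 99.
EcoRI cuts after the first base of each site, so after positions 9, 85, 99.
Combined cut positions: 9, 42, 69, 85, 99.
Linear molecule, 5 cuts → 6 fragments:
  1–9 → 9 bp
  10–42 → 33 bp
  43–69 → 27 bp
  70–85 → 16 bp
  86–99 → 14 bp
  100–112 → 13 bp
Sorted largest to smallest: 33, 27, 16, 14, 13, 9 bp.

33, 27, 16, 14, 13, 9 bp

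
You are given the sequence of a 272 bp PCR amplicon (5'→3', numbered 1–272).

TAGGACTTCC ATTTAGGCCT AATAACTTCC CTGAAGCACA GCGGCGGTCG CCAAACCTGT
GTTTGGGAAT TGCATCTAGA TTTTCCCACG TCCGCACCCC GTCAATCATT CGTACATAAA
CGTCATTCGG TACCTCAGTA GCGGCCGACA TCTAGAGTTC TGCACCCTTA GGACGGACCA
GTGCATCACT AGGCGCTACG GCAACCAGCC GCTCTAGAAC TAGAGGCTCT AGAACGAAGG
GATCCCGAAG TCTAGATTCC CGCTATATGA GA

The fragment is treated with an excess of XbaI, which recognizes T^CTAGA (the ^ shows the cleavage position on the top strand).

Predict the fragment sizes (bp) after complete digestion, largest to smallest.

XbaI sites (TCTAGA) start at positions 75, 151, 213, 228, 251.
XbaI cuts after the first base of each site, so after positions 75, 151, 213, 228, 251.
Linear molecule, 5 cuts → 6 fragments:
  1–75 → 75 bp
  76–151 → 76 bp
  152–213 → 62 bp
  214–228 → 15 bp
  229–251 → 23 bp
  252–272 → 21 bp
Sorted largest to smallest: 76, 75, 62, 23, 21, 15 bp.

76, 75, 62, 23, 21, 15 bp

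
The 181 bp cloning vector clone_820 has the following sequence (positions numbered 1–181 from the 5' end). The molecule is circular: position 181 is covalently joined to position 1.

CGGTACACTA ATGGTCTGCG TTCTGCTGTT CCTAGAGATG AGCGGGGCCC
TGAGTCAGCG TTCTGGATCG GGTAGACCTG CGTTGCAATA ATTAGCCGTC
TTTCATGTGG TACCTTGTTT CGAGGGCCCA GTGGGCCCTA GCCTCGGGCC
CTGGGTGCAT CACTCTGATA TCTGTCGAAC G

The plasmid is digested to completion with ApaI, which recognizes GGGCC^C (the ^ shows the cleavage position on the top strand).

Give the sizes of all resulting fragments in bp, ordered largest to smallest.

ApaI sites (GGGCCC) start at positions 45, 124, 133, 146.
ApaI cuts after base 5 of each site (before the last base), so after positions 49, 128, 137, 150.
Circular molecule, 4 cuts → 4 fragments:
  50–128 → 79 bp
  129–137 → 9 bp
  138–150 → 13 bp
  151–181 then 1–49 → 31 + 49 = 80 bp
Sorted largest to smallest: 80, 79, 13, 9 bp.

80, 79, 13, 9 bp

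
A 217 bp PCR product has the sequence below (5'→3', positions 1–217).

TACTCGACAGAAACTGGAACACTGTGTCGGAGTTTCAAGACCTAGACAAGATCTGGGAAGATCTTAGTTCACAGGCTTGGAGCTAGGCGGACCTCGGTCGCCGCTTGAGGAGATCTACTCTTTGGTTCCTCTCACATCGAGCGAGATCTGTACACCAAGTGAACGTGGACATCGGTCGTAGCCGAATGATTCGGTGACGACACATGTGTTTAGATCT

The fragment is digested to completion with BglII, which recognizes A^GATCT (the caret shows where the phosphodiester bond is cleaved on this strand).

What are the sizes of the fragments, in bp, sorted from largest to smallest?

68, 52, 49, 33, 10, 5 bp

BglII sites (AGATCT) start at positions 49, 59, 111, 144, 212.
BglII cuts after the first base of each site, so after positions 49, 59, 111, 144, 212.
Linear molecule, 5 cuts → 6 fragments:
  1–49 → 49 bp
  50–59 → 10 bp
  60–111 → 52 bp
  112–144 → 33 bp
  145–212 → 68 bp
  213–217 → 5 bp
Sorted largest to smallest: 68, 52, 49, 33, 10, 5 bp.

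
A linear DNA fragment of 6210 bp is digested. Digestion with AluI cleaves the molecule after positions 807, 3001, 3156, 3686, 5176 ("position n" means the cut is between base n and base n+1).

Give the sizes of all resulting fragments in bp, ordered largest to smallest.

2194, 1490, 1034, 807, 530, 155 bp

Linear molecule, 5 cuts → 6 fragments:
  807 − 0 = 807 bp
  3001 − 807 = 2194 bp
  3156 − 3001 = 155 bp
  3686 − 3156 = 530 bp
  5176 − 3686 = 1490 bp
  6210 − 5176 = 1034 bp
Sorted largest to smallest: 2194, 1490, 1034, 807, 530, 155 bp.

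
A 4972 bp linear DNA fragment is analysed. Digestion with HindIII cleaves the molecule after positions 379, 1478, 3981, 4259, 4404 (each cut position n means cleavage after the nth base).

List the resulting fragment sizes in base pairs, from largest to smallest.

2503, 1099, 568, 379, 278, 145 bp

Linear molecule, 5 cuts → 6 fragments:
  379 − 0 = 379 bp
  1478 − 379 = 1099 bp
  3981 − 1478 = 2503 bp
  4259 − 3981 = 278 bp
  4404 − 4259 = 145 bp
  4972 − 4404 = 568 bp
Sorted largest to smallest: 2503, 1099, 568, 379, 278, 145 bp.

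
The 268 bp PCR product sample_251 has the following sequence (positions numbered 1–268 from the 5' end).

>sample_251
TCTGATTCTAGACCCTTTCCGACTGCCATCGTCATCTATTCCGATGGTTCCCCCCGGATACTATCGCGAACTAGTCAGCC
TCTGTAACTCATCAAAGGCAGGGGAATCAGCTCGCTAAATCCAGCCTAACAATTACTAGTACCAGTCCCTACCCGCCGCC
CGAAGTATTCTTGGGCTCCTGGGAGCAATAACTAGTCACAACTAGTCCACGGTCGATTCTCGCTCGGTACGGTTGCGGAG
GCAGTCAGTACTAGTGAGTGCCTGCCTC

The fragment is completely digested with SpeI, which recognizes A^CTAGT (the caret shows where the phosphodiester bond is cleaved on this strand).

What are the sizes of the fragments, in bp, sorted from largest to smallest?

SpeI sites (ACTAGT) start at positions 70, 135, 191, 201, 250.
SpeI cuts after the first base of each site, so after positions 70, 135, 191, 201, 250.
Linear molecule, 5 cuts → 6 fragments:
  1–70 → 70 bp
  71–135 → 65 bp
  136–191 → 56 bp
  192–201 → 10 bp
  202–250 → 49 bp
  251–268 → 18 bp
Sorted largest to smallest: 70, 65, 56, 49, 18, 10 bp.

70, 65, 56, 49, 18, 10 bp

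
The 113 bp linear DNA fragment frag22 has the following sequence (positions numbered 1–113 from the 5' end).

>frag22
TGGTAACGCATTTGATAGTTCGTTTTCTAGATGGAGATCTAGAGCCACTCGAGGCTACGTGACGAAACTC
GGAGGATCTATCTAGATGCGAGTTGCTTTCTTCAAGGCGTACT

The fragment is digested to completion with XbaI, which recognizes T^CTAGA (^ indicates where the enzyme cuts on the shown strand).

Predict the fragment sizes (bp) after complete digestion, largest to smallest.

43, 32, 26, 12 bp

XbaI sites (TCTAGA) start at positions 26, 38, 81.
XbaI cuts after the first base of each site, so after positions 26, 38, 81.
Linear molecule, 3 cuts → 4 fragments:
  1–26 → 26 bp
  27–38 → 12 bp
  39–81 → 43 bp
  82–113 → 32 bp
Sorted largest to smallest: 43, 32, 26, 12 bp.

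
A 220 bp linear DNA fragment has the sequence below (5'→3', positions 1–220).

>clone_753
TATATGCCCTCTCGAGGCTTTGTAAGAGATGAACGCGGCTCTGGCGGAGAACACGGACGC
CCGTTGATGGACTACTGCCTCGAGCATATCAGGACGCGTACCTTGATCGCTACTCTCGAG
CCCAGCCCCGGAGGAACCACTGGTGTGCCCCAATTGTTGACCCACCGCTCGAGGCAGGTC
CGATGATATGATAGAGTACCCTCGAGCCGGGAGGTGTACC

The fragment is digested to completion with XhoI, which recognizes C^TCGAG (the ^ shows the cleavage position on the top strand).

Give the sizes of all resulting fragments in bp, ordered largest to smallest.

XhoI sites (CTCGAG) start at positions 11, 79, 115, 168, 201.
XhoI cuts after the first base of each site, so after positions 11, 79, 115, 168, 201.
Linear molecule, 5 cuts → 6 fragments:
  1–11 → 11 bp
  12–79 → 68 bp
  80–115 → 36 bp
  116–168 → 53 bp
  169–201 → 33 bp
  202–220 → 19 bp
Sorted largest to smallest: 68, 53, 36, 33, 19, 11 bp.

68, 53, 36, 33, 19, 11 bp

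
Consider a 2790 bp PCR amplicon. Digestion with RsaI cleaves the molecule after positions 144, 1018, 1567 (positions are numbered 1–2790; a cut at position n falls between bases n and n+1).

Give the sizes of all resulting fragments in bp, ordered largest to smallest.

1223, 874, 549, 144 bp

Linear molecule, 3 cuts → 4 fragments:
  144 − 0 = 144 bp
  1018 − 144 = 874 bp
  1567 − 1018 = 549 bp
  2790 − 1567 = 1223 bp
Sorted largest to smallest: 1223, 874, 549, 144 bp.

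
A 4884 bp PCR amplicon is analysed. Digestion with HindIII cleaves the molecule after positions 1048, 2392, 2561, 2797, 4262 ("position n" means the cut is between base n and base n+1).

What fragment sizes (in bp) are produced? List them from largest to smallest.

1465, 1344, 1048, 622, 236, 169 bp

Linear molecule, 5 cuts → 6 fragments:
  1048 − 0 = 1048 bp
  2392 − 1048 = 1344 bp
  2561 − 2392 = 169 bp
  2797 − 2561 = 236 bp
  4262 − 2797 = 1465 bp
  4884 − 4262 = 622 bp
Sorted largest to smallest: 1465, 1344, 1048, 622, 236, 169 bp.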